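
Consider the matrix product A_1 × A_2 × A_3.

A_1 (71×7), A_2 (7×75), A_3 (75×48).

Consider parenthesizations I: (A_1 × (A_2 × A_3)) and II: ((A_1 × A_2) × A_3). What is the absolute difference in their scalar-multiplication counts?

243819

Order I = (A_1 × (A_2 × A_3)): (A_2 × A_3): 7×75 by 75×48 → 7×48, cost 7·75·48 = 25200; (A_1 × (A_2 × A_3)): 71×7 by 7×48 → 71×48, cost 71·7·48 = 23856; cumulative 49056. Total 49056.
Order II = ((A_1 × A_2) × A_3): (A_1 × A_2): 71×7 by 7×75 → 71×75, cost 71·7·75 = 37275; ((A_1 × A_2) × A_3): 71×75 by 75×48 → 71×48, cost 71·75·48 = 255600; cumulative 292875. Total 292875.
Difference: |49056 − 292875| = 243819.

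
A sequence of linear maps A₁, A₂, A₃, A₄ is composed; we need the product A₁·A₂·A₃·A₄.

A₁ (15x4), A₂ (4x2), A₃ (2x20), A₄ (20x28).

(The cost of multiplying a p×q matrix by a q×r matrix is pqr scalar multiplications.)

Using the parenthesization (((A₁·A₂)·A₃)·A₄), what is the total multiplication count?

(A₁·A₂): 15×4 by 4×2 → 15×2, cost 15·4·2 = 120
((A₁·A₂)·A₃): 15×2 by 2×20 → 15×20, cost 15·2·20 = 600; cumulative 720
(((A₁·A₂)·A₃)·A₄): 15×20 by 20×28 → 15×28, cost 15·20·28 = 8400; cumulative 9120
Total: 9120 scalar multiplications.

9120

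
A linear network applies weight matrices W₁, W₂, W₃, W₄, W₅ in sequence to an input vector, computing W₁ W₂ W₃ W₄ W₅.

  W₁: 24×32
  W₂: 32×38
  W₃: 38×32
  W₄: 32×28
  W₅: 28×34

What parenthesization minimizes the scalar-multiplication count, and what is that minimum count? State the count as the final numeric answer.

Adjacent pairs: W₁W₂ = 24·32·38 = 29184; W₂W₃ = 32·38·32 = 38912; W₃W₄ = 38·32·28 = 34048; W₄W₅ = 32·28·34 = 30464.
Length 3: W₁..W₃: k=1: 0+38912+24·32·32=63488; k=2: 29184+0+24·38·32=58368 → min 58368 | W₂..W₄: k=2: 0+34048+32·38·28=68096; k=3: 38912+0+32·32·28=67584 → min 67584 | W₃..W₅: k=3: 0+30464+38·32·34=71808; k=4: 34048+0+38·28·34=70224 → min 70224.
Length 4: W₁..W₄: k=1: 0+67584+24·32·28=89088; k=2: 29184+34048+24·38·28=88768; k=3: 58368+0+24·32·28=79872 → min 79872 | W₂..W₅: k=2: 0+70224+32·38·34=111568; k=3: 38912+30464+32·32·34=104192; k=4: 67584+0+32·28·34=98048 → min 98048.
Length 5: W₁..W₅: k=1: 0+98048+24·32·34=124160; k=2: 29184+70224+24·38·34=130416; k=3: 58368+30464+24·32·34=114944; k=4: 79872+0+24·28·34=102720 → min 102720.
Optimal parenthesization: ((((W₁ W₂) W₃) W₄) W₅) with cost 102720.

102720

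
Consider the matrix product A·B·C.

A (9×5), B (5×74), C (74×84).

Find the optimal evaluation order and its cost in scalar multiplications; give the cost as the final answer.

34860

(A·(B·C)): cost 34860.
((A·B)·C): cost 59274.
Optimal: (A·(B·C)) with cost 34860.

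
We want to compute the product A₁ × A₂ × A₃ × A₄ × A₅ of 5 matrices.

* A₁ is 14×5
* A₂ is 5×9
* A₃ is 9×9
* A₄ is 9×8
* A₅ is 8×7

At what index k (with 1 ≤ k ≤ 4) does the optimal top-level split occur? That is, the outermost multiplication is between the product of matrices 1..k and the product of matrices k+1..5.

1

Adjacent pairs: A₁A₂ = 14·5·9 = 630; A₂A₃ = 5·9·9 = 405; A₃A₄ = 9·9·8 = 648; A₄A₅ = 9·8·7 = 504.
Length 3: A₁..A₃: k=1: 0+405+14·5·9=1035; k=2: 630+0+14·9·9=1764 → min 1035 | A₂..A₄: k=2: 0+648+5·9·8=1008; k=3: 405+0+5·9·8=765 → min 765 | A₃..A₅: k=3: 0+504+9·9·7=1071; k=4: 648+0+9·8·7=1152 → min 1071.
Length 4: A₁..A₄: k=1: 0+765+14·5·8=1325; k=2: 630+648+14·9·8=2286; k=3: 1035+0+14·9·8=2043 → min 1325 | A₂..A₅: k=2: 0+1071+5·9·7=1386; k=3: 405+504+5·9·7=1224; k=4: 765+0+5·8·7=1045 → min 1045.
Top-level splits: k=1: (A₁..A₁)·(A₂..A₅) → 0+1045+14·5·7 = 1535; k=2: (A₁..A₂)·(A₃..A₅) → 630+1071+14·9·7 = 2583; k=3: (A₁..A₃)·(A₄..A₅) → 1035+504+14·9·7 = 2421; k=4: (A₁..A₄)·(A₅..A₅) → 1325+0+14·8·7 = 2109.
Best split is after A₁, i.e. k = 1.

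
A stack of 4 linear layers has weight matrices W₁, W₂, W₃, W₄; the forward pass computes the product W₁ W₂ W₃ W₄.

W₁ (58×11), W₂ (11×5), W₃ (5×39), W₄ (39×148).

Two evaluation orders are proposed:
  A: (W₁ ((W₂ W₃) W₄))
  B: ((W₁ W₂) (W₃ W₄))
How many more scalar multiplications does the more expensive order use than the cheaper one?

Order A = (W₁ ((W₂ W₃) W₄)): (W₂ W₃): 11×5 by 5×39 → 11×39, cost 11·5·39 = 2145; ((W₂ W₃) W₄): 11×39 by 39×148 → 11×148, cost 11·39·148 = 63492; cumulative 65637; (W₁ ((W₂ W₃) W₄)): 58×11 by 11×148 → 58×148, cost 58·11·148 = 94424; cumulative 160061. Total 160061.
Order B = ((W₁ W₂) (W₃ W₄)): (W₁ W₂): 58×11 by 11×5 → 58×5, cost 58·11·5 = 3190; (W₃ W₄): 5×39 by 39×148 → 5×148, cost 5·39·148 = 28860; ((W₁ W₂) (W₃ W₄)): 58×5 by 5×148 → 58×148, cost 58·5·148 = 42920; cumulative 74970. Total 74970.
Difference: |160061 − 74970| = 85091.

85091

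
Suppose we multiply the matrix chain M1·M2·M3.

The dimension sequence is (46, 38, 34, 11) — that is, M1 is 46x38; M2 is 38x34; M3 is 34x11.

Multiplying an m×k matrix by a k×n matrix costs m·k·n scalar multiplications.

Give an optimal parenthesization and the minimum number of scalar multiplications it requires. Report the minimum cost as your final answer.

(M1·(M2·M3)): cost 33440.
((M1·M2)·M3): cost 76636.
Optimal: (M1·(M2·M3)) with cost 33440.

33440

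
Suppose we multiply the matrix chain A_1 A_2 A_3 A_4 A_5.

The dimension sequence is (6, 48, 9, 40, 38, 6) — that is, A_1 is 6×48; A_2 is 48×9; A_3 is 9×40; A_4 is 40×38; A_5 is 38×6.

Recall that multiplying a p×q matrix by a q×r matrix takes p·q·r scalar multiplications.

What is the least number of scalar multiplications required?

Adjacent pairs: A_1A_2 = 6·48·9 = 2592; A_2A_3 = 48·9·40 = 17280; A_3A_4 = 9·40·38 = 13680; A_4A_5 = 40·38·6 = 9120.
Length 3: A_1..A_3: k=1: 0+17280+6·48·40=28800; k=2: 2592+0+6·9·40=4752 → min 4752 | A_2..A_4: k=2: 0+13680+48·9·38=30096; k=3: 17280+0+48·40·38=90240 → min 30096 | A_3..A_5: k=3: 0+9120+9·40·6=11280; k=4: 13680+0+9·38·6=15732 → min 11280.
Length 4: A_1..A_4: k=1: 0+30096+6·48·38=41040; k=2: 2592+13680+6·9·38=18324; k=3: 4752+0+6·40·38=13872 → min 13872 | A_2..A_5: k=2: 0+11280+48·9·6=13872; k=3: 17280+9120+48·40·6=37920; k=4: 30096+0+48·38·6=41040 → min 13872.
Length 5: A_1..A_5: k=1: 0+13872+6·48·6=15600; k=2: 2592+11280+6·9·6=14196; k=3: 4752+9120+6·40·6=15312; k=4: 13872+0+6·38·6=15240 → min 14196.
Optimal order: ((A_1 A_2) (A_3 (A_4 A_5))) with cost 14196.

14196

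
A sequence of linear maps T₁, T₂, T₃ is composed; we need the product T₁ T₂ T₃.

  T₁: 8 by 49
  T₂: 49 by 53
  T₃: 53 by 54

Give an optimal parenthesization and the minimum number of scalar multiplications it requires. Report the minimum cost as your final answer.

43672

(T₁ (T₂ T₃)): cost 161406.
((T₁ T₂) T₃): cost 43672.
Optimal: ((T₁ T₂) T₃) with cost 43672.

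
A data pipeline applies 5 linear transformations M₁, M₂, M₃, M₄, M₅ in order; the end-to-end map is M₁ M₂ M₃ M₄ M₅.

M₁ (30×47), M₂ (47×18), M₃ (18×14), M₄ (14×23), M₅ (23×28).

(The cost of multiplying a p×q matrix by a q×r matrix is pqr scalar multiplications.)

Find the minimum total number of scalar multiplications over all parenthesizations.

52360

Adjacent pairs: M₁M₂ = 30·47·18 = 25380; M₂M₃ = 47·18·14 = 11844; M₃M₄ = 18·14·23 = 5796; M₄M₅ = 14·23·28 = 9016.
Length 3: M₁..M₃: k=1: 0+11844+30·47·14=31584; k=2: 25380+0+30·18·14=32940 → min 31584 | M₂..M₄: k=2: 0+5796+47·18·23=25254; k=3: 11844+0+47·14·23=26978 → min 25254 | M₃..M₅: k=3: 0+9016+18·14·28=16072; k=4: 5796+0+18·23·28=17388 → min 16072.
Length 4: M₁..M₄: k=1: 0+25254+30·47·23=57684; k=2: 25380+5796+30·18·23=43596; k=3: 31584+0+30·14·23=41244 → min 41244 | M₂..M₅: k=2: 0+16072+47·18·28=39760; k=3: 11844+9016+47·14·28=39284; k=4: 25254+0+47·23·28=55522 → min 39284.
Length 5: M₁..M₅: k=1: 0+39284+30·47·28=78764; k=2: 25380+16072+30·18·28=56572; k=3: 31584+9016+30·14·28=52360; k=4: 41244+0+30·23·28=60564 → min 52360.
Optimal order: ((M₁ (M₂ M₃)) (M₄ M₅)) with cost 52360.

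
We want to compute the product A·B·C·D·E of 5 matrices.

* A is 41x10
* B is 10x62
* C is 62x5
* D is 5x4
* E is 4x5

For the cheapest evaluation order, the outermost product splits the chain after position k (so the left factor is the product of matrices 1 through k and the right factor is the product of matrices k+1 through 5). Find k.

Adjacent pairs: AB = 41·10·62 = 25420; BC = 10·62·5 = 3100; CD = 62·5·4 = 1240; DE = 5·4·5 = 100.
Length 3: A..C: k=1: 0+3100+41·10·5=5150; k=2: 25420+0+41·62·5=38130 → min 5150 | B..D: k=2: 0+1240+10·62·4=3720; k=3: 3100+0+10·5·4=3300 → min 3300 | C..E: k=3: 0+100+62·5·5=1650; k=4: 1240+0+62·4·5=2480 → min 1650.
Length 4: A..D: k=1: 0+3300+41·10·4=4940; k=2: 25420+1240+41·62·4=36828; k=3: 5150+0+41·5·4=5970 → min 4940 | B..E: k=2: 0+1650+10·62·5=4750; k=3: 3100+100+10·5·5=3450; k=4: 3300+0+10·4·5=3500 → min 3450.
Top-level splits: k=1: (A..A)·(B..E) → 0+3450+41·10·5 = 5500; k=2: (A..B)·(C..E) → 25420+1650+41·62·5 = 39780; k=3: (A..C)·(D..E) → 5150+100+41·5·5 = 6275; k=4: (A..D)·(E..E) → 4940+0+41·4·5 = 5760.
Best split is after A, i.e. k = 1.

1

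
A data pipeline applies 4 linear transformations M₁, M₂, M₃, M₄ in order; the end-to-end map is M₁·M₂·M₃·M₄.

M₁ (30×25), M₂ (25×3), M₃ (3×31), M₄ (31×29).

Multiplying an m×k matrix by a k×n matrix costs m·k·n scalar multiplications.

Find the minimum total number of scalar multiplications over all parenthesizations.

7557

Adjacent pairs: M₁M₂ = 30·25·3 = 2250; M₂M₃ = 25·3·31 = 2325; M₃M₄ = 3·31·29 = 2697.
Length 3: M₁..M₃: k=1: 0+2325+30·25·31=25575; k=2: 2250+0+30·3·31=5040 → min 5040 | M₂..M₄: k=2: 0+2697+25·3·29=4872; k=3: 2325+0+25·31·29=24800 → min 4872.
Length 4: M₁..M₄: k=1: 0+4872+30·25·29=26622; k=2: 2250+2697+30·3·29=7557; k=3: 5040+0+30·31·29=32010 → min 7557.
Optimal order: ((M₁·M₂)·(M₃·M₄)) with cost 7557.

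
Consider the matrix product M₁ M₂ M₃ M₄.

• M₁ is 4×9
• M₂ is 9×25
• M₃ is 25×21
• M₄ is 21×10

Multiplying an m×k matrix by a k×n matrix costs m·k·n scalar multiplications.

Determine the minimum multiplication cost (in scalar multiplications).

Adjacent pairs: M₁M₂ = 4·9·25 = 900; M₂M₃ = 9·25·21 = 4725; M₃M₄ = 25·21·10 = 5250.
Length 3: M₁..M₃: k=1: 0+4725+4·9·21=5481; k=2: 900+0+4·25·21=3000 → min 3000 | M₂..M₄: k=2: 0+5250+9·25·10=7500; k=3: 4725+0+9·21·10=6615 → min 6615.
Length 4: M₁..M₄: k=1: 0+6615+4·9·10=6975; k=2: 900+5250+4·25·10=7150; k=3: 3000+0+4·21·10=3840 → min 3840.
Optimal order: (((M₁ M₂) M₃) M₄) with cost 3840.

3840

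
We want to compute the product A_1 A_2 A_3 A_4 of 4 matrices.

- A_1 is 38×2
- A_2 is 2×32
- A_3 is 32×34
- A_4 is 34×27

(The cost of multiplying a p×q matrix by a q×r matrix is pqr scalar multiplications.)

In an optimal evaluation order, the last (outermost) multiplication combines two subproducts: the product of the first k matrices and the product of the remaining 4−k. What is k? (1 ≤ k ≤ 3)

Adjacent pairs: A_1A_2 = 38·2·32 = 2432; A_2A_3 = 2·32·34 = 2176; A_3A_4 = 32·34·27 = 29376.
Length 3: A_1..A_3: k=1: 0+2176+38·2·34=4760; k=2: 2432+0+38·32·34=43776 → min 4760 | A_2..A_4: k=2: 0+29376+2·32·27=31104; k=3: 2176+0+2·34·27=4012 → min 4012.
Top-level splits: k=1: (A_1..A_1)·(A_2..A_4) → 0+4012+38·2·27 = 6064; k=2: (A_1..A_2)·(A_3..A_4) → 2432+29376+38·32·27 = 64640; k=3: (A_1..A_3)·(A_4..A_4) → 4760+0+38·34·27 = 39644.
Best split is after A_1, i.e. k = 1.

1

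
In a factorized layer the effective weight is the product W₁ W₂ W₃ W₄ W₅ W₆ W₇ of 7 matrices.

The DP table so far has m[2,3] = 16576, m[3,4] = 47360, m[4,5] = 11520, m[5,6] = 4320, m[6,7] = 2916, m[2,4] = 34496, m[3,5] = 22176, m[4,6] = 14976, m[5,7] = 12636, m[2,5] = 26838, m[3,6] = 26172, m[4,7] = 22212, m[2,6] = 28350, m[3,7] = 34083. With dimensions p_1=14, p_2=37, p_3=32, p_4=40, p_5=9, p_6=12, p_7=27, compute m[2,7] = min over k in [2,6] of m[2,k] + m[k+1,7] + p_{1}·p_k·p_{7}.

m[2,7] = min over k∈[2,6] of m[2,k]+m[k+1,7]+p_{1}·p_k·p_{7}.
k=2: 0 + 34083 + 14·37·27 = 48069; k=3: 16576 + 22212 + 14·32·27 = 50884; k=4: 34496 + 12636 + 14·40·27 = 62252; k=5: 26838 + 2916 + 14·9·27 = 33156; k=6: 28350 + 0 + 14·12·27 = 32886.
Minimum: 32886 at k=6.

32886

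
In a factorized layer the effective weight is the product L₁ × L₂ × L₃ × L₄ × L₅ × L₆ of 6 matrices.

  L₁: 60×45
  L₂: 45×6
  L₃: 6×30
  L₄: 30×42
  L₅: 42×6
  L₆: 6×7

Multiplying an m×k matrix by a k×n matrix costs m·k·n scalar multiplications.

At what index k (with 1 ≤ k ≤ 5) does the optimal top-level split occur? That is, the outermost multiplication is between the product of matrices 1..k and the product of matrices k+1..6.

Adjacent pairs: L₁L₂ = 60·45·6 = 16200; L₂L₃ = 45·6·30 = 8100; L₃L₄ = 6·30·42 = 7560; L₄L₅ = 30·42·6 = 7560; L₅L₆ = 42·6·7 = 1764.
Length 3: L₁..L₃: k=1: 0+8100+60·45·30=89100; k=2: 16200+0+60·6·30=27000 → min 27000 | L₂..L₄: k=2: 0+7560+45·6·42=18900; k=3: 8100+0+45·30·42=64800 → min 18900 | L₃..L₅: k=3: 0+7560+6·30·6=8640; k=4: 7560+0+6·42·6=9072 → min 8640 | L₄..L₆: k=4: 0+1764+30·42·7=10584; k=5: 7560+0+30·6·7=8820 → min 8820.
Length 4: L₁..L₄: k=1: 0+18900+60·45·42=132300; k=2: 16200+7560+60·6·42=38880; k=3: 27000+0+60·30·42=102600 → min 38880 | L₂..L₅: k=2: 0+8640+45·6·6=10260; k=3: 8100+7560+45·30·6=23760; k=4: 18900+0+45·42·6=30240 → min 10260 | L₃..L₆: k=3: 0+8820+6·30·7=10080; k=4: 7560+1764+6·42·7=11088; k=5: 8640+0+6·6·7=8892 → min 8892.
Length 5: L₁..L₅: k=1: 0+10260+60·45·6=26460; k=2: 16200+8640+60·6·6=27000; k=3: 27000+7560+60·30·6=45360; k=4: 38880+0+60·42·6=54000 → min 26460 | L₂..L₆: k=2: 0+8892+45·6·7=10782; k=3: 8100+8820+45·30·7=26370; k=4: 18900+1764+45·42·7=33894; k=5: 10260+0+45·6·7=12150 → min 10782.
Top-level splits: k=1: (L₁..L₁)·(L₂..L₆) → 0+10782+60·45·7 = 29682; k=2: (L₁..L₂)·(L₃..L₆) → 16200+8892+60·6·7 = 27612; k=3: (L₁..L₃)·(L₄..L₆) → 27000+8820+60·30·7 = 48420; k=4: (L₁..L₄)·(L₅..L₆) → 38880+1764+60·42·7 = 58284; k=5: (L₁..L₅)·(L₆..L₆) → 26460+0+60·6·7 = 28980.
Best split is after L₂, i.e. k = 2.

2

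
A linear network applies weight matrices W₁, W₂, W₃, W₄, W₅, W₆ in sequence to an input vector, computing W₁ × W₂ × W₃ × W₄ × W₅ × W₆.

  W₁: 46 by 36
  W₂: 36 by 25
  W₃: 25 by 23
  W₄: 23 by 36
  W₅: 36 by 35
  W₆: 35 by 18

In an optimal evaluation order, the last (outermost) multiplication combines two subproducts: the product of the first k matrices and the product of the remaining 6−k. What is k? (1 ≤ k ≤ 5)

Adjacent pairs: W₁W₂ = 46·36·25 = 41400; W₂W₃ = 36·25·23 = 20700; W₃W₄ = 25·23·36 = 20700; W₄W₅ = 23·36·35 = 28980; W₅W₆ = 36·35·18 = 22680.
Length 3: W₁..W₃: k=1: 0+20700+46·36·23=58788; k=2: 41400+0+46·25·23=67850 → min 58788 | W₂..W₄: k=2: 0+20700+36·25·36=53100; k=3: 20700+0+36·23·36=50508 → min 50508 | W₃..W₅: k=3: 0+28980+25·23·35=49105; k=4: 20700+0+25·36·35=52200 → min 49105 | W₄..W₆: k=4: 0+22680+23·36·18=37584; k=5: 28980+0+23·35·18=43470 → min 37584.
Length 4: W₁..W₄: k=1: 0+50508+46·36·36=110124; k=2: 41400+20700+46·25·36=103500; k=3: 58788+0+46·23·36=96876 → min 96876 | W₂..W₅: k=2: 0+49105+36·25·35=80605; k=3: 20700+28980+36·23·35=78660; k=4: 50508+0+36·36·35=95868 → min 78660 | W₃..W₆: k=3: 0+37584+25·23·18=47934; k=4: 20700+22680+25·36·18=59580; k=5: 49105+0+25·35·18=64855 → min 47934.
Length 5: W₁..W₅: k=1: 0+78660+46·36·35=136620; k=2: 41400+49105+46·25·35=130755; k=3: 58788+28980+46·23·35=124798; k=4: 96876+0+46·36·35=154836 → min 124798 | W₂..W₆: k=2: 0+47934+36·25·18=64134; k=3: 20700+37584+36·23·18=73188; k=4: 50508+22680+36·36·18=96516; k=5: 78660+0+36·35·18=101340 → min 64134.
Top-level splits: k=1: (W₁..W₁)·(W₂..W₆) → 0+64134+46·36·18 = 93942; k=2: (W₁..W₂)·(W₃..W₆) → 41400+47934+46·25·18 = 110034; k=3: (W₁..W₃)·(W₄..W₆) → 58788+37584+46·23·18 = 115416; k=4: (W₁..W₄)·(W₅..W₆) → 96876+22680+46·36·18 = 149364; k=5: (W₁..W₅)·(W₆..W₆) → 124798+0+46·35·18 = 153778.
Best split is after W₁, i.e. k = 1.

1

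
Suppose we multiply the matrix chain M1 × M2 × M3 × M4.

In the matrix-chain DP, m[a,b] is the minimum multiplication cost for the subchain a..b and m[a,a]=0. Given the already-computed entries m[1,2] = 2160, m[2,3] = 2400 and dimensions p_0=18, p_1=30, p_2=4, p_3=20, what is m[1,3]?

3600

m[1,3] = min over k∈[1,2] of m[1,k]+m[k+1,3]+p_{0}·p_k·p_{3}.
k=1: 0 + 2400 + 18·30·20 = 13200; k=2: 2160 + 0 + 18·4·20 = 3600.
Minimum: 3600 at k=2.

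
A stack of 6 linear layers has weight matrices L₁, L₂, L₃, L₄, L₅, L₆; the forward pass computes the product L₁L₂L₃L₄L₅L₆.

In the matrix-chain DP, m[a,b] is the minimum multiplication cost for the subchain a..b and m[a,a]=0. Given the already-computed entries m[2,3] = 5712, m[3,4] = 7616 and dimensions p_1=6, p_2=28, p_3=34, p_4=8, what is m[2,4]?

7344

m[2,4] = min over k∈[2,3] of m[2,k]+m[k+1,4]+p_{1}·p_k·p_{4}.
k=2: 0 + 7616 + 6·28·8 = 8960; k=3: 5712 + 0 + 6·34·8 = 7344.
Minimum: 7344 at k=3.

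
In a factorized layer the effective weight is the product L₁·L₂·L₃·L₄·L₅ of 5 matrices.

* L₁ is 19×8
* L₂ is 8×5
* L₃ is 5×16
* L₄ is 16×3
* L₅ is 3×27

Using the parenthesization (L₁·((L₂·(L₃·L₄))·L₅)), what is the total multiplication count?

5112

(L₃·L₄): 5×16 by 16×3 → 5×3, cost 5·16·3 = 240
(L₂·(L₃·L₄)): 8×5 by 5×3 → 8×3, cost 8·5·3 = 120; cumulative 360
((L₂·(L₃·L₄))·L₅): 8×3 by 3×27 → 8×27, cost 8·3·27 = 648; cumulative 1008
(L₁·((L₂·(L₃·L₄))·L₅)): 19×8 by 8×27 → 19×27, cost 19·8·27 = 4104; cumulative 5112
Total: 5112 scalar multiplications.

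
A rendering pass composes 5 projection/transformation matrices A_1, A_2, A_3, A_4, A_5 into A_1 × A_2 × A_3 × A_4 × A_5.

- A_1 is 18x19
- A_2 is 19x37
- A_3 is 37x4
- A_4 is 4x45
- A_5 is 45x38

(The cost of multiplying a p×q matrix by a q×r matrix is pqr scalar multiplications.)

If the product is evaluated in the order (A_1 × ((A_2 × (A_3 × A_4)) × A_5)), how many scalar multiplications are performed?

(A_3 × A_4): 37×4 by 4×45 → 37×45, cost 37·4·45 = 6660
(A_2 × (A_3 × A_4)): 19×37 by 37×45 → 19×45, cost 19·37·45 = 31635; cumulative 38295
((A_2 × (A_3 × A_4)) × A_5): 19×45 by 45×38 → 19×38, cost 19·45·38 = 32490; cumulative 70785
(A_1 × ((A_2 × (A_3 × A_4)) × A_5)): 18×19 by 19×38 → 18×38, cost 18·19·38 = 12996; cumulative 83781
Total: 83781 scalar multiplications.

83781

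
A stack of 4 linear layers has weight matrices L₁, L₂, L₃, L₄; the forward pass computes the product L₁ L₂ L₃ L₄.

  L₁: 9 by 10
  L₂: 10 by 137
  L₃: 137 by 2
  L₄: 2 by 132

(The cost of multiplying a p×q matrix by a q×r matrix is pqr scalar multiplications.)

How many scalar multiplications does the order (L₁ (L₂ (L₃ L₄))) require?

(L₃ L₄): 137×2 by 2×132 → 137×132, cost 137·2·132 = 36168
(L₂ (L₃ L₄)): 10×137 by 137×132 → 10×132, cost 10·137·132 = 180840; cumulative 217008
(L₁ (L₂ (L₃ L₄))): 9×10 by 10×132 → 9×132, cost 9·10·132 = 11880; cumulative 228888
Total: 228888 scalar multiplications.

228888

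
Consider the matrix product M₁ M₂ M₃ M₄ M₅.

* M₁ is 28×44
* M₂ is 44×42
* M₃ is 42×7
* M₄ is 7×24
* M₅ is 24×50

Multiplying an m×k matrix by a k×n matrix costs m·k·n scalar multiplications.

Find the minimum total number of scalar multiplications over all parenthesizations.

Adjacent pairs: M₁M₂ = 28·44·42 = 51744; M₂M₃ = 44·42·7 = 12936; M₃M₄ = 42·7·24 = 7056; M₄M₅ = 7·24·50 = 8400.
Length 3: M₁..M₃: k=1: 0+12936+28·44·7=21560; k=2: 51744+0+28·42·7=59976 → min 21560 | M₂..M₄: k=2: 0+7056+44·42·24=51408; k=3: 12936+0+44·7·24=20328 → min 20328 | M₃..M₅: k=3: 0+8400+42·7·50=23100; k=4: 7056+0+42·24·50=57456 → min 23100.
Length 4: M₁..M₄: k=1: 0+20328+28·44·24=49896; k=2: 51744+7056+28·42·24=87024; k=3: 21560+0+28·7·24=26264 → min 26264 | M₂..M₅: k=2: 0+23100+44·42·50=115500; k=3: 12936+8400+44·7·50=36736; k=4: 20328+0+44·24·50=73128 → min 36736.
Length 5: M₁..M₅: k=1: 0+36736+28·44·50=98336; k=2: 51744+23100+28·42·50=133644; k=3: 21560+8400+28·7·50=39760; k=4: 26264+0+28·24·50=59864 → min 39760.
Optimal order: ((M₁ (M₂ M₃)) (M₄ M₅)) with cost 39760.

39760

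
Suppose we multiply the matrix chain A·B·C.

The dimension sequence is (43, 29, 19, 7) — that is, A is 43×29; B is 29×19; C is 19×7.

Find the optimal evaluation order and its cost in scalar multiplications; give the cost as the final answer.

12586

(A·(B·C)): cost 12586.
((A·B)·C): cost 29412.
Optimal: (A·(B·C)) with cost 12586.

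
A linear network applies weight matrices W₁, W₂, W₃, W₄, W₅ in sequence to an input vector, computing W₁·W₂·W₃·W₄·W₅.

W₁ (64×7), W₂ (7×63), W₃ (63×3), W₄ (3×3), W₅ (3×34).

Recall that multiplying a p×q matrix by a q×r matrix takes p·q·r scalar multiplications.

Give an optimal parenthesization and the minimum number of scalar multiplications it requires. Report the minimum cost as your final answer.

9258

Adjacent pairs: W₁W₂ = 64·7·63 = 28224; W₂W₃ = 7·63·3 = 1323; W₃W₄ = 63·3·3 = 567; W₄W₅ = 3·3·34 = 306.
Length 3: W₁..W₃: k=1: 0+1323+64·7·3=2667; k=2: 28224+0+64·63·3=40320 → min 2667 | W₂..W₄: k=2: 0+567+7·63·3=1890; k=3: 1323+0+7·3·3=1386 → min 1386 | W₃..W₅: k=3: 0+306+63·3·34=6732; k=4: 567+0+63·3·34=6993 → min 6732.
Length 4: W₁..W₄: k=1: 0+1386+64·7·3=2730; k=2: 28224+567+64·63·3=40887; k=3: 2667+0+64·3·3=3243 → min 2730 | W₂..W₅: k=2: 0+6732+7·63·34=21726; k=3: 1323+306+7·3·34=2343; k=4: 1386+0+7·3·34=2100 → min 2100.
Length 5: W₁..W₅: k=1: 0+2100+64·7·34=17332; k=2: 28224+6732+64·63·34=172044; k=3: 2667+306+64·3·34=9501; k=4: 2730+0+64·3·34=9258 → min 9258.
Optimal parenthesization: ((W₁·((W₂·W₃)·W₄))·W₅) with cost 9258.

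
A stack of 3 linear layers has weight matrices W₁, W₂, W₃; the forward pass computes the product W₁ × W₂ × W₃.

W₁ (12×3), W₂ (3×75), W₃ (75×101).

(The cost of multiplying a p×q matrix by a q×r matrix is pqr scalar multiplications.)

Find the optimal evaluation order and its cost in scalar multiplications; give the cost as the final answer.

26361

(W₁ × (W₂ × W₃)): cost 26361.
((W₁ × W₂) × W₃): cost 93600.
Optimal: (W₁ × (W₂ × W₃)) with cost 26361.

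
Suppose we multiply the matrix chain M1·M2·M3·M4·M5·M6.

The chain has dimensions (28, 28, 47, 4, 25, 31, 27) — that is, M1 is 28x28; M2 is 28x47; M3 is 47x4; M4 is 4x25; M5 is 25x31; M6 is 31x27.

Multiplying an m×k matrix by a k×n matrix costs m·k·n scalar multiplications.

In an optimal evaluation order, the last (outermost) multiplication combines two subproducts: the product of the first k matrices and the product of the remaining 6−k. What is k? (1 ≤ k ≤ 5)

3

Adjacent pairs: M1M2 = 28·28·47 = 36848; M2M3 = 28·47·4 = 5264; M3M4 = 47·4·25 = 4700; M4M5 = 4·25·31 = 3100; M5M6 = 25·31·27 = 20925.
Length 3: M1..M3: k=1: 0+5264+28·28·4=8400; k=2: 36848+0+28·47·4=42112 → min 8400 | M2..M4: k=2: 0+4700+28·47·25=37600; k=3: 5264+0+28·4·25=8064 → min 8064 | M3..M5: k=3: 0+3100+47·4·31=8928; k=4: 4700+0+47·25·31=41125 → min 8928 | M4..M6: k=4: 0+20925+4·25·27=23625; k=5: 3100+0+4·31·27=6448 → min 6448.
Length 4: M1..M4: k=1: 0+8064+28·28·25=27664; k=2: 36848+4700+28·47·25=74448; k=3: 8400+0+28·4·25=11200 → min 11200 | M2..M5: k=2: 0+8928+28·47·31=49724; k=3: 5264+3100+28·4·31=11836; k=4: 8064+0+28·25·31=29764 → min 11836 | M3..M6: k=3: 0+6448+47·4·27=11524; k=4: 4700+20925+47·25·27=57350; k=5: 8928+0+47·31·27=48267 → min 11524.
Length 5: M1..M5: k=1: 0+11836+28·28·31=36140; k=2: 36848+8928+28·47·31=86572; k=3: 8400+3100+28·4·31=14972; k=4: 11200+0+28·25·31=32900 → min 14972 | M2..M6: k=2: 0+11524+28·47·27=47056; k=3: 5264+6448+28·4·27=14736; k=4: 8064+20925+28·25·27=47889; k=5: 11836+0+28·31·27=35272 → min 14736.
Top-level splits: k=1: (M1..M1)·(M2..M6) → 0+14736+28·28·27 = 35904; k=2: (M1..M2)·(M3..M6) → 36848+11524+28·47·27 = 83904; k=3: (M1..M3)·(M4..M6) → 8400+6448+28·4·27 = 17872; k=4: (M1..M4)·(M5..M6) → 11200+20925+28·25·27 = 51025; k=5: (M1..M5)·(M6..M6) → 14972+0+28·31·27 = 38408.
Best split is after M3, i.e. k = 3.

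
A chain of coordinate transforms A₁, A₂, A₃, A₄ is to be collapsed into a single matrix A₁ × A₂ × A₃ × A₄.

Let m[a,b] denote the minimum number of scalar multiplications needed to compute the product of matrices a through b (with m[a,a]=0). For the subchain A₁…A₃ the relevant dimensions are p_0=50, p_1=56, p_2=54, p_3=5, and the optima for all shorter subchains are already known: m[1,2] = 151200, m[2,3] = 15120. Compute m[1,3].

m[1,3] = min over k∈[1,2] of m[1,k]+m[k+1,3]+p_{0}·p_k·p_{3}.
k=1: 0 + 15120 + 50·56·5 = 29120; k=2: 151200 + 0 + 50·54·5 = 164700.
Minimum: 29120 at k=1.

29120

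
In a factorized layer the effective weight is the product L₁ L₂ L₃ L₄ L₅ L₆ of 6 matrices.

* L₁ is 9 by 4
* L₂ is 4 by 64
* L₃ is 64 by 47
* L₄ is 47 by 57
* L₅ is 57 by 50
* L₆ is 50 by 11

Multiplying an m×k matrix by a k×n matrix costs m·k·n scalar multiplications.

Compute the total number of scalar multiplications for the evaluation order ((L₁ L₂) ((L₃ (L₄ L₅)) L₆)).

328190

(L₁ L₂): 9×4 by 4×64 → 9×64, cost 9·4·64 = 2304
(L₄ L₅): 47×57 by 57×50 → 47×50, cost 47·57·50 = 133950
(L₃ (L₄ L₅)): 64×47 by 47×50 → 64×50, cost 64·47·50 = 150400; cumulative 284350
((L₃ (L₄ L₅)) L₆): 64×50 by 50×11 → 64×11, cost 64·50·11 = 35200; cumulative 319550
((L₁ L₂) ((L₃ (L₄ L₅)) L₆)): 9×64 by 64×11 → 9×11, cost 9·64·11 = 6336; cumulative 328190
Total: 328190 scalar multiplications.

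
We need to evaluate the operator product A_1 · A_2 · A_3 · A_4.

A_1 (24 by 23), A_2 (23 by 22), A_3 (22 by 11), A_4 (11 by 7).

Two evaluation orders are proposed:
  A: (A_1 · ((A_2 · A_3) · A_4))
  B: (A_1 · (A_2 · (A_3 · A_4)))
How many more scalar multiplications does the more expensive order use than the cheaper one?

2101

Order A = (A_1 · ((A_2 · A_3) · A_4)): (A_2 · A_3): 23×22 by 22×11 → 23×11, cost 23·22·11 = 5566; ((A_2 · A_3) · A_4): 23×11 by 11×7 → 23×7, cost 23·11·7 = 1771; cumulative 7337; (A_1 · ((A_2 · A_3) · A_4)): 24×23 by 23×7 → 24×7, cost 24·23·7 = 3864; cumulative 11201. Total 11201.
Order B = (A_1 · (A_2 · (A_3 · A_4))): (A_3 · A_4): 22×11 by 11×7 → 22×7, cost 22·11·7 = 1694; (A_2 · (A_3 · A_4)): 23×22 by 22×7 → 23×7, cost 23·22·7 = 3542; cumulative 5236; (A_1 · (A_2 · (A_3 · A_4))): 24×23 by 23×7 → 24×7, cost 24·23·7 = 3864; cumulative 9100. Total 9100.
Difference: |11201 − 9100| = 2101.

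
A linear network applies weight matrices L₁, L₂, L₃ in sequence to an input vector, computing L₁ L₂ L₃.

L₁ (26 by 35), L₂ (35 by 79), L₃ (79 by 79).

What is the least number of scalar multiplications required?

Order (L₁ (L₂ L₃)): (L₂ L₃): 35×79 by 79×79 → 35×79, cost 35·79·79 = 218435; (L₁ (L₂ L₃)): 26×35 by 35×79 → 26×79, cost 26·35·79 = 71890; cumulative 290325. Total 290325.
Order ((L₁ L₂) L₃): (L₁ L₂): 26×35 by 35×79 → 26×79, cost 26·35·79 = 71890; ((L₁ L₂) L₃): 26×79 by 79×79 → 26×79, cost 26·79·79 = 162266; cumulative 234156. Total 234156.
Minimum: 234156.

234156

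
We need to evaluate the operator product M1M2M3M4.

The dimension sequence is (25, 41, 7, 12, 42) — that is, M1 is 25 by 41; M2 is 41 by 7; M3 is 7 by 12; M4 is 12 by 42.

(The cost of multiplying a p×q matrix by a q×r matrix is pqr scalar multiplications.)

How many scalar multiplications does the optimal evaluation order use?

18053

Adjacent pairs: M1M2 = 25·41·7 = 7175; M2M3 = 41·7·12 = 3444; M3M4 = 7·12·42 = 3528.
Length 3: M1..M3: k=1: 0+3444+25·41·12=15744; k=2: 7175+0+25·7·12=9275 → min 9275 | M2..M4: k=2: 0+3528+41·7·42=15582; k=3: 3444+0+41·12·42=24108 → min 15582.
Length 4: M1..M4: k=1: 0+15582+25·41·42=58632; k=2: 7175+3528+25·7·42=18053; k=3: 9275+0+25·12·42=21875 → min 18053.
Optimal order: ((M1M2)(M3M4)) with cost 18053.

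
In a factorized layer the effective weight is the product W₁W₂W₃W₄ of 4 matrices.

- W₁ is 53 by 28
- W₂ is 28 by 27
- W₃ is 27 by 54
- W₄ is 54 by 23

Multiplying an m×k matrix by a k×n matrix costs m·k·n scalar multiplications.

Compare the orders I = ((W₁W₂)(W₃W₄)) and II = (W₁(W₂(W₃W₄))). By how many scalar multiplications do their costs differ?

21461

Order I = ((W₁W₂)(W₃W₄)): (W₁W₂): 53×28 by 28×27 → 53×27, cost 53·28·27 = 40068; (W₃W₄): 27×54 by 54×23 → 27×23, cost 27·54·23 = 33534; ((W₁W₂)(W₃W₄)): 53×27 by 27×23 → 53×23, cost 53·27·23 = 32913; cumulative 106515. Total 106515.
Order II = (W₁(W₂(W₃W₄))): (W₃W₄): 27×54 by 54×23 → 27×23, cost 27·54·23 = 33534; (W₂(W₃W₄)): 28×27 by 27×23 → 28×23, cost 28·27·23 = 17388; cumulative 50922; (W₁(W₂(W₃W₄))): 53×28 by 28×23 → 53×23, cost 53·28·23 = 34132; cumulative 85054. Total 85054.
Difference: |106515 − 85054| = 21461.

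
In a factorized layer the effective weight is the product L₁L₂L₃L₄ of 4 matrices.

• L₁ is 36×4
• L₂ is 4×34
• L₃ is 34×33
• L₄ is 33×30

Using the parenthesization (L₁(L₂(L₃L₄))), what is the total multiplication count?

(L₃L₄): 34×33 by 33×30 → 34×30, cost 34·33·30 = 33660
(L₂(L₃L₄)): 4×34 by 34×30 → 4×30, cost 4·34·30 = 4080; cumulative 37740
(L₁(L₂(L₃L₄))): 36×4 by 4×30 → 36×30, cost 36·4·30 = 4320; cumulative 42060
Total: 42060 scalar multiplications.

42060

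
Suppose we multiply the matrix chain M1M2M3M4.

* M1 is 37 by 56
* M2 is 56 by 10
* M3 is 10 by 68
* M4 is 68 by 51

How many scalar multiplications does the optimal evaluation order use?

Adjacent pairs: M1M2 = 37·56·10 = 20720; M2M3 = 56·10·68 = 38080; M3M4 = 10·68·51 = 34680.
Length 3: M1..M3: k=1: 0+38080+37·56·68=178976; k=2: 20720+0+37·10·68=45880 → min 45880 | M2..M4: k=2: 0+34680+56·10·51=63240; k=3: 38080+0+56·68·51=232288 → min 63240.
Length 4: M1..M4: k=1: 0+63240+37·56·51=168912; k=2: 20720+34680+37·10·51=74270; k=3: 45880+0+37·68·51=174196 → min 74270.
Optimal order: ((M1M2)(M3M4)) with cost 74270.

74270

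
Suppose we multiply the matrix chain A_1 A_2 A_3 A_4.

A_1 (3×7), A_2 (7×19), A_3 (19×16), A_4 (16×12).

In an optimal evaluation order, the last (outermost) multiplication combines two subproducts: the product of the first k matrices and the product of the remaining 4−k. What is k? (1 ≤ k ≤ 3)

Adjacent pairs: A_1A_2 = 3·7·19 = 399; A_2A_3 = 7·19·16 = 2128; A_3A_4 = 19·16·12 = 3648.
Length 3: A_1..A_3: k=1: 0+2128+3·7·16=2464; k=2: 399+0+3·19·16=1311 → min 1311 | A_2..A_4: k=2: 0+3648+7·19·12=5244; k=3: 2128+0+7·16·12=3472 → min 3472.
Top-level splits: k=1: (A_1..A_1)·(A_2..A_4) → 0+3472+3·7·12 = 3724; k=2: (A_1..A_2)·(A_3..A_4) → 399+3648+3·19·12 = 4731; k=3: (A_1..A_3)·(A_4..A_4) → 1311+0+3·16·12 = 1887.
Best split is after A_3, i.e. k = 3.

3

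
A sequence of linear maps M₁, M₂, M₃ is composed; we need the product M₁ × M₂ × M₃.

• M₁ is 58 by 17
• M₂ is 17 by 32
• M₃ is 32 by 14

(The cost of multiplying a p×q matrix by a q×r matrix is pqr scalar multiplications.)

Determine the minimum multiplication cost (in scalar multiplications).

21420

Order (M₁ × (M₂ × M₃)): (M₂ × M₃): 17×32 by 32×14 → 17×14, cost 17·32·14 = 7616; (M₁ × (M₂ × M₃)): 58×17 by 17×14 → 58×14, cost 58·17·14 = 13804; cumulative 21420. Total 21420.
Order ((M₁ × M₂) × M₃): (M₁ × M₂): 58×17 by 17×32 → 58×32, cost 58·17·32 = 31552; ((M₁ × M₂) × M₃): 58×32 by 32×14 → 58×14, cost 58·32·14 = 25984; cumulative 57536. Total 57536.
Minimum: 21420.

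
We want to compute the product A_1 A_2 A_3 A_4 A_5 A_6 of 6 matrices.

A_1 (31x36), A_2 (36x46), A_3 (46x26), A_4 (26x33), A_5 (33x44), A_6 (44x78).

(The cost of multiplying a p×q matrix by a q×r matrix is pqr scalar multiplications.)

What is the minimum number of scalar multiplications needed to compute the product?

Adjacent pairs: A_1A_2 = 31·36·46 = 51336; A_2A_3 = 36·46·26 = 43056; A_3A_4 = 46·26·33 = 39468; A_4A_5 = 26·33·44 = 37752; A_5A_6 = 33·44·78 = 113256.
Length 3: A_1..A_3: k=1: 0+43056+31·36·26=72072; k=2: 51336+0+31·46·26=88412 → min 72072 | A_2..A_4: k=2: 0+39468+36·46·33=94116; k=3: 43056+0+36·26·33=73944 → min 73944 | A_3..A_5: k=3: 0+37752+46·26·44=90376; k=4: 39468+0+46·33·44=106260 → min 90376 | A_4..A_6: k=4: 0+113256+26·33·78=180180; k=5: 37752+0+26·44·78=126984 → min 126984.
Length 4: A_1..A_4: k=1: 0+73944+31·36·33=110772; k=2: 51336+39468+31·46·33=137862; k=3: 72072+0+31·26·33=98670 → min 98670 | A_2..A_5: k=2: 0+90376+36·46·44=163240; k=3: 43056+37752+36·26·44=121992; k=4: 73944+0+36·33·44=126216 → min 121992 | A_3..A_6: k=3: 0+126984+46·26·78=220272; k=4: 39468+113256+46·33·78=271128; k=5: 90376+0+46·44·78=248248 → min 220272.
Length 5: A_1..A_5: k=1: 0+121992+31·36·44=171096; k=2: 51336+90376+31·46·44=204456; k=3: 72072+37752+31·26·44=145288; k=4: 98670+0+31·33·44=143682 → min 143682 | A_2..A_6: k=2: 0+220272+36·46·78=349440; k=3: 43056+126984+36·26·78=243048; k=4: 73944+113256+36·33·78=279864; k=5: 121992+0+36·44·78=245544 → min 243048.
Length 6: A_1..A_6: k=1: 0+243048+31·36·78=330096; k=2: 51336+220272+31·46·78=382836; k=3: 72072+126984+31·26·78=261924; k=4: 98670+113256+31·33·78=291720; k=5: 143682+0+31·44·78=250074 → min 250074.
Optimal order: ((((A_1 (A_2 A_3)) A_4) A_5) A_6) with cost 250074.

250074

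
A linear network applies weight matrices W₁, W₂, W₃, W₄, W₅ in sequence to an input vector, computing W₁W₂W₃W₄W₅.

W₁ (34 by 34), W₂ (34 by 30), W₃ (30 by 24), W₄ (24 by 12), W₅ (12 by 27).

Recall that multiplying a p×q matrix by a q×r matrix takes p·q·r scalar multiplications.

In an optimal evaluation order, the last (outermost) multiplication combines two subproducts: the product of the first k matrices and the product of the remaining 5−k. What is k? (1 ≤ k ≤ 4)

Adjacent pairs: W₁W₂ = 34·34·30 = 34680; W₂W₃ = 34·30·24 = 24480; W₃W₄ = 30·24·12 = 8640; W₄W₅ = 24·12·27 = 7776.
Length 3: W₁..W₃: k=1: 0+24480+34·34·24=52224; k=2: 34680+0+34·30·24=59160 → min 52224 | W₂..W₄: k=2: 0+8640+34·30·12=20880; k=3: 24480+0+34·24·12=34272 → min 20880 | W₃..W₅: k=3: 0+7776+30·24·27=27216; k=4: 8640+0+30·12·27=18360 → min 18360.
Length 4: W₁..W₄: k=1: 0+20880+34·34·12=34752; k=2: 34680+8640+34·30·12=55560; k=3: 52224+0+34·24·12=62016 → min 34752 | W₂..W₅: k=2: 0+18360+34·30·27=45900; k=3: 24480+7776+34·24·27=54288; k=4: 20880+0+34·12·27=31896 → min 31896.
Top-level splits: k=1: (W₁..W₁)·(W₂..W₅) → 0+31896+34·34·27 = 63108; k=2: (W₁..W₂)·(W₃..W₅) → 34680+18360+34·30·27 = 80580; k=3: (W₁..W₃)·(W₄..W₅) → 52224+7776+34·24·27 = 82032; k=4: (W₁..W₄)·(W₅..W₅) → 34752+0+34·12·27 = 45768.
Best split is after W₄, i.e. k = 4.

4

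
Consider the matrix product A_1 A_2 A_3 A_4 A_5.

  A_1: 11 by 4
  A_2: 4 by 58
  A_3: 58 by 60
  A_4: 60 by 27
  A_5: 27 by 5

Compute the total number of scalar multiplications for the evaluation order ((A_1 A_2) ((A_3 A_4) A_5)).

107532

(A_1 A_2): 11×4 by 4×58 → 11×58, cost 11·4·58 = 2552
(A_3 A_4): 58×60 by 60×27 → 58×27, cost 58·60·27 = 93960
((A_3 A_4) A_5): 58×27 by 27×5 → 58×5, cost 58·27·5 = 7830; cumulative 101790
((A_1 A_2) ((A_3 A_4) A_5)): 11×58 by 58×5 → 11×5, cost 11·58·5 = 3190; cumulative 107532
Total: 107532 scalar multiplications.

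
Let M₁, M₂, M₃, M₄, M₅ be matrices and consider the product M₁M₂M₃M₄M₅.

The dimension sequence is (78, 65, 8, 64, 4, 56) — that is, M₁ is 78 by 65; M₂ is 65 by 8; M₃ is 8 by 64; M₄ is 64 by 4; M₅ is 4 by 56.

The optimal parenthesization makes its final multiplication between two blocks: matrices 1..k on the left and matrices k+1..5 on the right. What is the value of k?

4

Adjacent pairs: M₁M₂ = 78·65·8 = 40560; M₂M₃ = 65·8·64 = 33280; M₃M₄ = 8·64·4 = 2048; M₄M₅ = 64·4·56 = 14336.
Length 3: M₁..M₃: k=1: 0+33280+78·65·64=357760; k=2: 40560+0+78·8·64=80496 → min 80496 | M₂..M₄: k=2: 0+2048+65·8·4=4128; k=3: 33280+0+65·64·4=49920 → min 4128 | M₃..M₅: k=3: 0+14336+8·64·56=43008; k=4: 2048+0+8·4·56=3840 → min 3840.
Length 4: M₁..M₄: k=1: 0+4128+78·65·4=24408; k=2: 40560+2048+78·8·4=45104; k=3: 80496+0+78·64·4=100464 → min 24408 | M₂..M₅: k=2: 0+3840+65·8·56=32960; k=3: 33280+14336+65·64·56=280576; k=4: 4128+0+65·4·56=18688 → min 18688.
Top-level splits: k=1: (M₁..M₁)·(M₂..M₅) → 0+18688+78·65·56 = 302608; k=2: (M₁..M₂)·(M₃..M₅) → 40560+3840+78·8·56 = 79344; k=3: (M₁..M₃)·(M₄..M₅) → 80496+14336+78·64·56 = 374384; k=4: (M₁..M₄)·(M₅..M₅) → 24408+0+78·4·56 = 41880.
Best split is after M₄, i.e. k = 4.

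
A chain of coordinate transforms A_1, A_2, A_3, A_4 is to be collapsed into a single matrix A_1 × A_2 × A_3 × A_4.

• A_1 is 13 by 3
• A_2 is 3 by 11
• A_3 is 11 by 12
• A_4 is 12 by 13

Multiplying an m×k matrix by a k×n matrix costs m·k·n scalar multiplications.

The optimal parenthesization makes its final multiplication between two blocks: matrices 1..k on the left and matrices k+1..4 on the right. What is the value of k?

1

Adjacent pairs: A_1A_2 = 13·3·11 = 429; A_2A_3 = 3·11·12 = 396; A_3A_4 = 11·12·13 = 1716.
Length 3: A_1..A_3: k=1: 0+396+13·3·12=864; k=2: 429+0+13·11·12=2145 → min 864 | A_2..A_4: k=2: 0+1716+3·11·13=2145; k=3: 396+0+3·12·13=864 → min 864.
Top-level splits: k=1: (A_1..A_1)·(A_2..A_4) → 0+864+13·3·13 = 1371; k=2: (A_1..A_2)·(A_3..A_4) → 429+1716+13·11·13 = 4004; k=3: (A_1..A_3)·(A_4..A_4) → 864+0+13·12·13 = 2892.
Best split is after A_1, i.e. k = 1.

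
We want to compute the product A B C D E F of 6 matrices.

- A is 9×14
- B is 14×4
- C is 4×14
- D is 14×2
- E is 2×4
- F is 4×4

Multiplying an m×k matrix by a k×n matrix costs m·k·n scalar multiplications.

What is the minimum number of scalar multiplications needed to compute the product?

Adjacent pairs: AB = 9·14·4 = 504; BC = 14·4·14 = 784; CD = 4·14·2 = 112; DE = 14·2·4 = 112; EF = 2·4·4 = 32.
Length 3: A..C: k=1: 0+784+9·14·14=2548; k=2: 504+0+9·4·14=1008 → min 1008 | B..D: k=2: 0+112+14·4·2=224; k=3: 784+0+14·14·2=1176 → min 224 | C..E: k=3: 0+112+4·14·4=336; k=4: 112+0+4·2·4=144 → min 144 | D..F: k=4: 0+32+14·2·4=144; k=5: 112+0+14·4·4=336 → min 144.
Length 4: A..D: k=1: 0+224+9·14·2=476; k=2: 504+112+9·4·2=688; k=3: 1008+0+9·14·2=1260 → min 476 | B..E: k=2: 0+144+14·4·4=368; k=3: 784+112+14·14·4=1680; k=4: 224+0+14·2·4=336 → min 336 | C..F: k=3: 0+144+4·14·4=368; k=4: 112+32+4·2·4=176; k=5: 144+0+4·4·4=208 → min 176.
Length 5: A..E: k=1: 0+336+9·14·4=840; k=2: 504+144+9·4·4=792; k=3: 1008+112+9·14·4=1624; k=4: 476+0+9·2·4=548 → min 548 | B..F: k=2: 0+176+14·4·4=400; k=3: 784+144+14·14·4=1712; k=4: 224+32+14·2·4=368; k=5: 336+0+14·4·4=560 → min 368.
Length 6: A..F: k=1: 0+368+9·14·4=872; k=2: 504+176+9·4·4=824; k=3: 1008+144+9·14·4=1656; k=4: 476+32+9·2·4=580; k=5: 548+0+9·4·4=692 → min 580.
Optimal order: ((A (B (C D))) (E F)) with cost 580.

580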